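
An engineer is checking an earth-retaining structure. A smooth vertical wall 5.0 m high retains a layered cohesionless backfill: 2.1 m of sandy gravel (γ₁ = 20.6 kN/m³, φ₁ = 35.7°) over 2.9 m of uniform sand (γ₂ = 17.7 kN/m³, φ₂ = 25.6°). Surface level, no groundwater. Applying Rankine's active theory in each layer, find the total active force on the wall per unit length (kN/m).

91.2 kN/m

K_a1 = tan²(45°−35.7°/2) = 0.2630; K_a2 = tan²(45°−25.6°/2) = 0.3966.
Layer 1: σ at base = K_a1 γ₁ h₁ = 11.38 kPa; P₁ = ½×11.38×2.1 = 11.95.
Layer 2: σ_v at top = γ₁h₁ = 43.26; σ_h top = K_a2×43.26 = 17.16; σ_h base = K_a2×(43.26+17.7×2.9) = 37.51.
P₂ = ½(17.16+37.51)×2.9 = 79.27. Total P_a = 11.95+79.27 = 91.21 kN/m.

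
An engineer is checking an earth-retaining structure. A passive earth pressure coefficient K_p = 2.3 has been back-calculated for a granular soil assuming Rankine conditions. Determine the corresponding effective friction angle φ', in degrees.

K_p = (1+sin φ)/(1−sin φ) ⇒ sin φ = (K_p − 1)/(K_p + 1) = 0.3939.
φ = arcsin(0.3939) = 23.20°.

23.2°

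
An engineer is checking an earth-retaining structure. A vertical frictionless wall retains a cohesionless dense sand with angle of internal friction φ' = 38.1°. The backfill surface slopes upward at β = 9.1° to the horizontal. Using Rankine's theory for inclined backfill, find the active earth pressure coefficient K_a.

0.244

K_a = cos β · (cos β − √(cos²β − cos²φ)) / (cos β + √(cos²β − cos²φ)).
cos β = 0.9874, cos φ = 0.7869, √(cos²β − cos²φ) = 0.5964.
K_a = 0.9874 × (0.9874 − 0.5964)/(0.9874 + 0.5964) = 0.2438.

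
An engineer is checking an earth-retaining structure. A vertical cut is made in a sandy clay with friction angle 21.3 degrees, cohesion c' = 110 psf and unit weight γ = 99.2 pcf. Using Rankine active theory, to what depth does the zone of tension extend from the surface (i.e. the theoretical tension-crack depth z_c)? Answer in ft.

K_a = tan²(45° − 21.3°/2) = 0.4671; √K_a = 0.6834.
The active pressure is zero where K_a γ z = 2c√K_a, so z_c = 2c/(γ√K_a) = 2×110/(99.2×0.6834) = 3.245 ft.

3.25 ft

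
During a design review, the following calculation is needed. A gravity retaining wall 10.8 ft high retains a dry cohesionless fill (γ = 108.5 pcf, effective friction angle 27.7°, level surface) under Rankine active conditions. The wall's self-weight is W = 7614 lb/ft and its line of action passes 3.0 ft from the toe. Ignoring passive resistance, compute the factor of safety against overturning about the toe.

K_a = tan²(45° − 27.7°/2) = 0.3653.
P_a = ½K_aγH² = 0.5×0.3653×108.5×10.8² = 2312 lb/ft, acting at H/3 = 3.600 ft above the base.
Overturning moment M_o = P_a × H/3 = 2312 × 3.600 = 8322.
Resisting moment M_r = W × 3.0 = 7614 × 3.0 = 22840.
FS_overturning = M_r/M_o = 22840/8322 = 2.745.

2.74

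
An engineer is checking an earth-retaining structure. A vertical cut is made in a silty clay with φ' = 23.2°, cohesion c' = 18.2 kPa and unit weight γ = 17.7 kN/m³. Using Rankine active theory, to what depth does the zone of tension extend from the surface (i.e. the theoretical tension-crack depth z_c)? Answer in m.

3.12 m

K_a = tan²(45° − 23.2°/2) = 0.4348; √K_a = 0.6594.
The active pressure is zero where K_a γ z = 2c√K_a, so z_c = 2c/(γ√K_a) = 2×18.2/(17.7×0.6594) = 3.119 m.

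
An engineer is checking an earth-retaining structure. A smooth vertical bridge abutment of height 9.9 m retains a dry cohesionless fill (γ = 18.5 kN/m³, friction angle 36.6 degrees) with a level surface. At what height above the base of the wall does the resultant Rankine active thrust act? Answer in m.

K_a = 0.2530.
The pressure distribution is triangular, so the resultant acts at H/3 above the base = 9.9/3 = 3.300 m.

3.30 m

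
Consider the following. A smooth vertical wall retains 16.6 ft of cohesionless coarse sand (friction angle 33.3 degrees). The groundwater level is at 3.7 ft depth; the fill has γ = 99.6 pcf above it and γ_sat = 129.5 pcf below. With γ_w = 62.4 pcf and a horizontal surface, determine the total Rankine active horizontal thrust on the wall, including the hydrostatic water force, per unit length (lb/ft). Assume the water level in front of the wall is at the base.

K_a = tan²(45° − φ/2) = 0.2911.
γ' = 129.5 − 62.4 = 67.10 pcf. Depth below WT = 12.9 ft.
σ'_h at WT = K_a γ d_w = 107.3 psf; at base = 107.3 + K_a γ' × 12.9 = 359.3 psf.
P₁ (0–3.7 ft) = ½×107.3×3.7 = 198.5. P₂ (3.7–16.6 ft) = ½(107.3+359.3)×12.9 = 3009.
P_w = ½ γ_w h₂² = 0.5×62.4×12.9² = 5192. Total = 198.5+3009+5192 = 8400 lb/ft.

8400 lb/ft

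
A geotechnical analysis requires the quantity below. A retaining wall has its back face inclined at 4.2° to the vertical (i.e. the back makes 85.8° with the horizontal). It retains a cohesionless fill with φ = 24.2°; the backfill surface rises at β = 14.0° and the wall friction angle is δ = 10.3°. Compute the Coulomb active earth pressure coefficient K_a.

0.523

K_a = sin²(α+φ) / [sin²α · sin(α−δ) · (1 + √{sin(φ+δ)sin(φ−β) / (sin(α−δ)sin(α+β))})²].
With α = 85.8°, φ = 24.2°, δ = 10.3°, β = 14.0°: K_a = 0.5229.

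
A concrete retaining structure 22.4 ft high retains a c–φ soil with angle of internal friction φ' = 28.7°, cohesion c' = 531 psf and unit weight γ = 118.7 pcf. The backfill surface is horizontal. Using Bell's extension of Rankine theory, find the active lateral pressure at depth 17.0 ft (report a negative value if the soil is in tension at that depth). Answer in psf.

K_a = (1 − sin φ)/(1 + sin φ) = 0.3511.
σ_a = K_a γ z − 2c√K_a = 0.3511×118.7×17.0 − 2×531×0.5926 = 79.26 psf.

79.3 psf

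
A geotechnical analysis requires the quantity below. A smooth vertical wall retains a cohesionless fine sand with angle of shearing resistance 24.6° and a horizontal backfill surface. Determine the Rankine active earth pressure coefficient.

K_a = (1 − sin φ)/(1 + sin φ) = (1 − sin 24.6°)/(1 + sin 24.6°) = 0.4121.

0.412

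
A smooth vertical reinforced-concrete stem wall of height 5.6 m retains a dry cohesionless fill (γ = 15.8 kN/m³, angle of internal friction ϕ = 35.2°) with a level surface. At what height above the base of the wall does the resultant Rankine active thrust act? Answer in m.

K_a = 0.2687.
The pressure distribution is triangular, so the resultant acts at H/3 above the base = 5.6/3 = 1.867 m.

1.87 m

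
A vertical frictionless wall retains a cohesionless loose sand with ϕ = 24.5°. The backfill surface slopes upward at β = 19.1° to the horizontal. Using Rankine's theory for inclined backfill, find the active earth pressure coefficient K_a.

K_a = cos β · (cos β − √(cos²β − cos²φ)) / (cos β + √(cos²β − cos²φ)).
cos β = 0.9449, cos φ = 0.9100, √(cos²β − cos²φ) = 0.2548.
K_a = 0.9449 × (0.9449 − 0.2548)/(0.9449 + 0.2548) = 0.5436.

0.544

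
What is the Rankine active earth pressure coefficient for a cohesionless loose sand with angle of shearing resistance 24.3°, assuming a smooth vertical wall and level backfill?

K_a = (1 − sin φ)/(1 + sin φ) = (1 − sin 24.3°)/(1 + sin 24.3°) = 0.4169.

0.417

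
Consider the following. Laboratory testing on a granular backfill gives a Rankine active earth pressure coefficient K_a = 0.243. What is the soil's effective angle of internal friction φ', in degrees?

K_a = tan²(45° − φ/2) ⇒ 45° − φ/2 = arctan(√0.243) = 26.24°.
φ = 2(45° − 26.24°) = 37.52°.

37.5°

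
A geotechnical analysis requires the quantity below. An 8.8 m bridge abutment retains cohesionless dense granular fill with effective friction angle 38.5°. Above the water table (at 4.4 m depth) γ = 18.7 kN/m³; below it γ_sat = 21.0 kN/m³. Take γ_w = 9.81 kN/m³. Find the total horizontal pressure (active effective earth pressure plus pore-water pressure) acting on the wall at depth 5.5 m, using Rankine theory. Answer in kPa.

32.8 kPa

K_a = (1 − sin φ)/(1 + sin φ) = 0.2327.
γ' = 21.0 − 9.81 = 11.19 kN/m³.
Effective vertical stress at 5.5 m: σ'_v = 18.7×4.4 + 11.19×1.10 = 94.59 kPa.
σ'_h = K_a σ'_v = 0.2327 × 94.59 = 22.01 kPa; u = γ_w × 1.10 = 10.79 kPa.
Total σ_h = 22.01 + 10.79 = 32.80 kPa.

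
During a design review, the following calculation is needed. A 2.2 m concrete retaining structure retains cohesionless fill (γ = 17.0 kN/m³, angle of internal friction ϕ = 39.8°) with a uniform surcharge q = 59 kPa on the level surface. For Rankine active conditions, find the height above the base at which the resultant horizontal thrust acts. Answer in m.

K_a = 0.2194.
Triangular part P₁ = ½K_aγH² = 9.027 at H/3 = 0.7333 m; rectangular part P₂ = K_a q H = 28.48 at H/2 = 1.100 m.
ȳ = (P₁·0.7333 + P₂·1.100)/(P₁+P₂) = 1.012 m.

1.01 m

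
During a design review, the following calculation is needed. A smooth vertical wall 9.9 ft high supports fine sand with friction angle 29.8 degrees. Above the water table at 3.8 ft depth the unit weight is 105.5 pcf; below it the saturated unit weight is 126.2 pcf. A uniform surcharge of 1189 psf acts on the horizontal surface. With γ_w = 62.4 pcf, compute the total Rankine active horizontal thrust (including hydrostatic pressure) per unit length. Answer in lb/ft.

K_a = tan²(45° − φ/2) = 0.3360.
γ' = 126.2 − 62.4 = 63.80 pcf. h₂ = H − d_w = 6.1 ft.
σ'_h: at surface K_a·q = 399.5; at WT K_a(q+γd_w) = 534.3; at base K_a(q+γd_w+γ'h₂) = 665.0 psf.
P₁ = ½(399.5+534.3)×3.8 = 1774; P₂ = ½(534.3+665.0)×6.1 = 3658; P_w = ½γ_w h₂² = 1161.
Total = 1774+3658+1161 = 6593 lb/ft.

6590 lb/ft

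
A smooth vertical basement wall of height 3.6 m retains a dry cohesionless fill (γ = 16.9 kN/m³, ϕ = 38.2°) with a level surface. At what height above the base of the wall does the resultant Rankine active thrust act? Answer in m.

K_a = 0.2358.
The pressure distribution is triangular, so the resultant acts at H/3 above the base = 3.6/3 = 1.200 m.

1.20 m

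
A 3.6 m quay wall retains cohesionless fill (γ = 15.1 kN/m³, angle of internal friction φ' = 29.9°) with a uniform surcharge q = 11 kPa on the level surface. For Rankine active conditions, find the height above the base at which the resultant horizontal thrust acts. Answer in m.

1.37 m

K_a = 0.3347.
Triangular part P₁ = ½K_aγH² = 32.75 at H/3 = 1.200 m; rectangular part P₂ = K_a q H = 13.25 at H/2 = 1.800 m.
ȳ = (P₁·1.200 + P₂·1.800)/(P₁+P₂) = 1.373 m.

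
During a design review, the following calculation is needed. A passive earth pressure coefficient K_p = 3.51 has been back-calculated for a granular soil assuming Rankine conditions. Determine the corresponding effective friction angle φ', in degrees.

K_p = (1+sin φ)/(1−sin φ) ⇒ sin φ = (K_p − 1)/(K_p + 1) = 0.5565.
φ = arcsin(0.5565) = 33.82°.

33.8°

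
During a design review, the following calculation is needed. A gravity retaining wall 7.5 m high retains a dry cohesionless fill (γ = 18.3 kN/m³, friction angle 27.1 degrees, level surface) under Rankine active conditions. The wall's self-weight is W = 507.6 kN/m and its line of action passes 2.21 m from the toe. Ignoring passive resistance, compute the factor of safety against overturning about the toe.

2.33

K_a = tan²(45° − 27.1°/2) = 0.3741.
P_a = ½K_aγH² = 0.5×0.3741×18.3×7.5² = 192.5 kN/m, acting at H/3 = 2.500 m above the base.
Overturning moment M_o = P_a × H/3 = 192.5 × 2.500 = 481.3.
Resisting moment M_r = W × 2.21 = 507.6 × 2.21 = 1122.
FS_overturning = M_r/M_o = 1122/481.3 = 2.331.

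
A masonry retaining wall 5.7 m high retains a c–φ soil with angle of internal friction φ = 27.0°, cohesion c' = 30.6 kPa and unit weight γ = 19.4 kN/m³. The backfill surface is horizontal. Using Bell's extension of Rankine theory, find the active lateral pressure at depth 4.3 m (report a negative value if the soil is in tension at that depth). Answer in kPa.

-6.18 kPa

K_a = (1 − sin φ)/(1 + sin φ) = 0.3755.
σ_a = K_a γ z − 2c√K_a = 0.3755×19.4×4.3 − 2×30.6×0.6128 = -6.177 kPa.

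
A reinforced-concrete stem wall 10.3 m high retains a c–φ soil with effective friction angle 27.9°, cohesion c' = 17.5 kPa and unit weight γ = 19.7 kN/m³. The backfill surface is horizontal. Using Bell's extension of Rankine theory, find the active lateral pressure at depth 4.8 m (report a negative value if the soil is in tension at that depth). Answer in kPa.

13.2 kPa

K_a = (1 − sin φ)/(1 + sin φ) = 0.3625.
σ_a = K_a γ z − 2c√K_a = 0.3625×19.7×4.8 − 2×17.5×0.6020 = 13.20 kPa.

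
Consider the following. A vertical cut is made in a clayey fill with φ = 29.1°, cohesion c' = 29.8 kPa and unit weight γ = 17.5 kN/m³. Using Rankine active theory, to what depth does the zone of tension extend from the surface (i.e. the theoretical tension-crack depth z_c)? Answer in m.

K_a = tan²(45° − 29.1°/2) = 0.3456; √K_a = 0.5879.
The active pressure is zero where K_a γ z = 2c√K_a, so z_c = 2c/(γ√K_a) = 2×29.8/(17.5×0.5879) = 5.793 m.

5.79 m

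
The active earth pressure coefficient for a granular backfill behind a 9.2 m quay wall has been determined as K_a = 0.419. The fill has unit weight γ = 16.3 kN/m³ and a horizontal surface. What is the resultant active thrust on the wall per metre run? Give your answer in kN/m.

289 kN/m

P = ½ K_a γ H² = 0.5 × 0.419 × 16.3 × 9.2² = 289.0 kN/m.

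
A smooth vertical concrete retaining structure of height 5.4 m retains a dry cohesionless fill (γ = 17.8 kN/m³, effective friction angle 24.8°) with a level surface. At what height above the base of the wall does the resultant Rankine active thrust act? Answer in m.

1.80 m

K_a = 0.4090.
The pressure distribution is triangular, so the resultant acts at H/3 above the base = 5.4/3 = 1.800 m.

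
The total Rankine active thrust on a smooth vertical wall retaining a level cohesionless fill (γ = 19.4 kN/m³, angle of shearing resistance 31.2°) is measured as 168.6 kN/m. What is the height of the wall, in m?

K_a = 0.3175. P_a = ½ K_a γ H² ⇒ H = √(2P_a/(K_a γ)).
H = √(2×168.6/(0.3175×19.4)) = 7.399 m.

7.40 m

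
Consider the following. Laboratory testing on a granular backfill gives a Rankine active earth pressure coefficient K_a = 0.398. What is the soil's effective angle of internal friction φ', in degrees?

K_a = tan²(45° − φ/2) ⇒ 45° − φ/2 = arctan(√0.398) = 32.25°.
φ = 2(45° − 32.25°) = 25.51°.

25.5°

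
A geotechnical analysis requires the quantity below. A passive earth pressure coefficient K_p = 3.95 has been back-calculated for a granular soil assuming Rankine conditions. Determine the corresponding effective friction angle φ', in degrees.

K_p = (1+sin φ)/(1−sin φ) ⇒ sin φ = (K_p − 1)/(K_p + 1) = 0.5960.
φ = arcsin(0.5960) = 36.58°.

36.6°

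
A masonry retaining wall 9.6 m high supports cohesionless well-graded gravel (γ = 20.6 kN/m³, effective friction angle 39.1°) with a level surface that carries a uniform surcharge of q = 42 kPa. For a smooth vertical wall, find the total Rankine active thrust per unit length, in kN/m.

306 kN/m

K_a = tan²(45° − φ/2) = 0.2265.
Soil triangle: ½ K_a γ H² = 0.5×0.2265×20.6×9.6² = 215.0 kN/m.
Surcharge rectangle: K_a q H = 0.2265×42×9.6 = 91.32 kN/m.
Total = 215.0 + 91.32 = 306.3 kN/m.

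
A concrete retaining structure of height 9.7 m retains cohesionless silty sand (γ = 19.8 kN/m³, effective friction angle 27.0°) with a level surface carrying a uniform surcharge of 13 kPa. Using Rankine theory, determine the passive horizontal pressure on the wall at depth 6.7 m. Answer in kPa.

388 kPa

K_p = (1 + sin φ)/(1 − sin φ) = 2.663.
σ_v = γz + q = 19.8 × 6.7 + 13 = 145.7 kPa.
σ_h = K_p σ_v = 2.663 × 145.7 = 387.9 kPa.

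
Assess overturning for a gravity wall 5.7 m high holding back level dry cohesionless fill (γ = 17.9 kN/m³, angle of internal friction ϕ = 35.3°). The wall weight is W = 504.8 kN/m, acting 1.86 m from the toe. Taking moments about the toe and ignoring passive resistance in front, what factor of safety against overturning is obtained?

K_a = tan²(45° − 35.3°/2) = 0.2675.
P_a = ½K_aγH² = 0.5×0.2675×17.9×5.7² = 77.80 kN/m, acting at H/3 = 1.900 m above the base.
Overturning moment M_o = P_a × H/3 = 77.80 × 1.900 = 147.8.
Resisting moment M_r = W × 1.86 = 504.8 × 1.86 = 938.9.
FS_overturning = M_r/M_o = 938.9/147.8 = 6.352.

6.35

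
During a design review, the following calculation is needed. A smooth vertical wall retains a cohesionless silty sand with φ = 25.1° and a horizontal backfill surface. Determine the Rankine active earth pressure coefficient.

0.404

K_a = tan²(45° − φ/2) = tan²(32.45°) = 0.4043.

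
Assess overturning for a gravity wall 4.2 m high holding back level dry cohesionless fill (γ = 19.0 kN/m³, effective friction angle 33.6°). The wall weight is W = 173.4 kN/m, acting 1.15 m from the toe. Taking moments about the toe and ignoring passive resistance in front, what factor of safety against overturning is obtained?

K_a = tan²(45° − 33.6°/2) = 0.2875.
P_a = ½K_aγH² = 0.5×0.2875×19.0×4.2² = 48.18 kN/m, acting at H/3 = 1.400 m above the base.
Overturning moment M_o = P_a × H/3 = 48.18 × 1.400 = 67.45.
Resisting moment M_r = W × 1.15 = 173.4 × 1.15 = 199.4.
FS_overturning = M_r/M_o = 199.4/67.45 = 2.956.

2.96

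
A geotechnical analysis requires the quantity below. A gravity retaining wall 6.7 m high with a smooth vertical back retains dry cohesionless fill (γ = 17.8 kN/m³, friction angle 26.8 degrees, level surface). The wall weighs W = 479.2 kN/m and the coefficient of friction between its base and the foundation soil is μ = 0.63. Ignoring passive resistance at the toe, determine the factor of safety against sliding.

2.00

K_a = tan²(45° − 26.8°/2) = 0.3785.
P_a = ½K_aγH² = 0.5×0.3785×17.8×6.7² = 151.2 kN/m, acting at H/3 = 2.233 m above the base.
FS_sliding = μW / P_a = 0.63×479.2 / 151.2 = 1.997.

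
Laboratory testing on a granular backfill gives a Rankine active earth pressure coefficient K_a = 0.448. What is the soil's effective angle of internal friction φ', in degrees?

K_a = tan²(45° − φ/2) ⇒ 45° − φ/2 = arctan(√0.448) = 33.80°.
φ = 2(45° − 33.80°) = 22.41°.

22.4°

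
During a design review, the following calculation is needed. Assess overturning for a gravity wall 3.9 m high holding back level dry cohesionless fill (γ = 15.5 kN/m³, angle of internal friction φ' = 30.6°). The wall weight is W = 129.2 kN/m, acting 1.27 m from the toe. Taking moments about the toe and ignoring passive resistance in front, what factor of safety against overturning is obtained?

3.29

K_a = tan²(45° − 30.6°/2) = 0.3253.
P_a = ½K_aγH² = 0.5×0.3253×15.5×3.9² = 38.35 kN/m, acting at H/3 = 1.300 m above the base.
Overturning moment M_o = P_a × H/3 = 38.35 × 1.300 = 49.86.
Resisting moment M_r = W × 1.27 = 129.2 × 1.27 = 164.1.
FS_overturning = M_r/M_o = 164.1/49.86 = 3.291.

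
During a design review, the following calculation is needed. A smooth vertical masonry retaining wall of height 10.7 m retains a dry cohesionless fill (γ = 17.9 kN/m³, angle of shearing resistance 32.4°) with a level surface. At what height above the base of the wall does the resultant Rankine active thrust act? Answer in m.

K_a = 0.3022.
The pressure distribution is triangular, so the resultant acts at H/3 above the base = 10.7/3 = 3.567 m.

3.57 m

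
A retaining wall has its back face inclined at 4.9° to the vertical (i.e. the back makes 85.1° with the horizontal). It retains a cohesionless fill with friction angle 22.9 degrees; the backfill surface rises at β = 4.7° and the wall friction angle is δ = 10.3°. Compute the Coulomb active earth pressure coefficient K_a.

K_a = sin²(α+φ) / [sin²α · sin(α−δ) · (1 + √{sin(φ+δ)sin(φ−β) / (sin(α−δ)sin(α+β))})²].
With α = 85.1°, φ = 22.9°, δ = 10.3°, β = 4.7°: K_a = 0.4676.

0.468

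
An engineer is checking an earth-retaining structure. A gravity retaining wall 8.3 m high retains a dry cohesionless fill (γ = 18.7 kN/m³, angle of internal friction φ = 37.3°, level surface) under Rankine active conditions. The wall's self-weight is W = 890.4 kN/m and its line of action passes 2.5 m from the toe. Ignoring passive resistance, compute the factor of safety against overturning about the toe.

5.09

K_a = tan²(45° − 37.3°/2) = 0.2453.
P_a = ½K_aγH² = 0.5×0.2453×18.7×8.3² = 158.0 kN/m, acting at H/3 = 2.767 m above the base.
Overturning moment M_o = P_a × H/3 = 158.0 × 2.767 = 437.2.
Resisting moment M_r = W × 2.5 = 890.4 × 2.5 = 2226.
FS_overturning = M_r/M_o = 2226/437.2 = 5.091.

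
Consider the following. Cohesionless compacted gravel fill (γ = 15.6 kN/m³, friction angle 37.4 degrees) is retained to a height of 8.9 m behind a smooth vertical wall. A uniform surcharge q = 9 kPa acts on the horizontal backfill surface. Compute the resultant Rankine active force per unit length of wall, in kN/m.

170 kN/m

K_a = tan²(45° − φ/2) = 0.2443.
Soil triangle: ½ K_a γ H² = 0.5×0.2443×15.6×8.9² = 150.9 kN/m.
Surcharge rectangle: K_a q H = 0.2443×9×8.9 = 19.57 kN/m.
Total = 150.9 + 19.57 = 170.5 kN/m.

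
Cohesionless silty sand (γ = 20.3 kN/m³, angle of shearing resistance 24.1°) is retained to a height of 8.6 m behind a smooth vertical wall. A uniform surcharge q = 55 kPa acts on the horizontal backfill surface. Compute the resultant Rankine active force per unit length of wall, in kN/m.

K_a = tan²(45° − φ/2) = 0.4201.
Soil triangle: ½ K_a γ H² = 0.5×0.4201×20.3×8.6² = 315.4 kN/m.
Surcharge rectangle: K_a q H = 0.4201×55×8.6 = 198.7 kN/m.
Total = 315.4 + 198.7 = 514.1 kN/m.

514 kN/m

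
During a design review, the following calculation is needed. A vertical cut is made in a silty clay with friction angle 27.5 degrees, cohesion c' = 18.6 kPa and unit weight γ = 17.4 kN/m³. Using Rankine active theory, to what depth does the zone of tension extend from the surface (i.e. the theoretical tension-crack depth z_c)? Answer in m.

3.52 m

K_a = tan²(45° − 27.5°/2) = 0.3682; √K_a = 0.6068.
The active pressure is zero where K_a γ z = 2c√K_a, so z_c = 2c/(γ√K_a) = 2×18.6/(17.4×0.6068) = 3.523 m.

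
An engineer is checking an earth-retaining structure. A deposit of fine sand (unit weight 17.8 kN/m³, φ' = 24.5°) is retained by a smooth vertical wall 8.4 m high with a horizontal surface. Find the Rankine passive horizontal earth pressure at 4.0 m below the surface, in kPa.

K_p = (1 + sin φ)/(1 − sin φ) = 2.417.
σ_h = K_p γ z = 2.417 × 17.8 × 4.0 = 172.1 kPa.

172 kPa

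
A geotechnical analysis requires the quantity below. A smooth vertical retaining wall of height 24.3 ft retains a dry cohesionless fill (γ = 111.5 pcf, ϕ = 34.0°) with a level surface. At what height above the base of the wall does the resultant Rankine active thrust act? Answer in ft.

K_a = 0.2827.
The pressure distribution is triangular, so the resultant acts at H/3 above the base = 24.3/3 = 8.100 ft.

8.10 ft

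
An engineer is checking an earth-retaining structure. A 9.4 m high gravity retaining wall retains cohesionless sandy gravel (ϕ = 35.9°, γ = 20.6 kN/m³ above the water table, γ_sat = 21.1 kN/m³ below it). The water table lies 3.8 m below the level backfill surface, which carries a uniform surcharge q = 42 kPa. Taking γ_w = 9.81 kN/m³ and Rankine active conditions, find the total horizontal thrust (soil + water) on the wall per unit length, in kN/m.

456 kN/m

K_a = tan²(45° − φ/2) = 0.2607.
γ' = 21.1 − 9.81 = 11.29 kN/m³. h₂ = H − d_w = 5.6 m.
σ'_h: at surface K_a·q = 10.95; at WT K_a(q+γd_w) = 31.36; at base K_a(q+γd_w+γ'h₂) = 47.85 kPa.
P₁ = ½(10.95+31.36)×3.8 = 80.39; P₂ = ½(31.36+47.85)×5.6 = 221.8; P_w = ½γ_w h₂² = 153.8.
Total = 80.39+221.8+153.8 = 456.0 kN/m.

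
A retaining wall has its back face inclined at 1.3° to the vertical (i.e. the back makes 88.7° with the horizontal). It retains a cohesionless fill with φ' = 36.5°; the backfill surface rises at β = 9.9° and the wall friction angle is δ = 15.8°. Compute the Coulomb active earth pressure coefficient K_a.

0.269

K_a = sin²(α+φ) / [sin²α · sin(α−δ) · (1 + √{sin(φ+δ)sin(φ−β) / (sin(α−δ)sin(α+β))})²].
With α = 88.7°, φ = 36.5°, δ = 15.8°, β = 9.9°: K_a = 0.2689.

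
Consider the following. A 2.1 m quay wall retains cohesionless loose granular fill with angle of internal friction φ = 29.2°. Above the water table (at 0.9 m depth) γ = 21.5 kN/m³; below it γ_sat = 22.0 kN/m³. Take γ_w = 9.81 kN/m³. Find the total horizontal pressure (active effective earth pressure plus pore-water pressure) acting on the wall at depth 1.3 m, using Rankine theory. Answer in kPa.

K_a = (1 − sin φ)/(1 + sin φ) = 0.3442.
γ' = 22.0 − 9.81 = 12.19 kN/m³.
Effective vertical stress at 1.3 m: σ'_v = 21.5×0.9 + 12.19×0.400 = 24.23 kPa.
σ'_h = K_a σ'_v = 0.3442 × 24.23 = 8.339 kPa; u = γ_w × 0.400 = 3.924 kPa.
Total σ_h = 8.339 + 3.924 = 12.26 kPa.

12.3 kPa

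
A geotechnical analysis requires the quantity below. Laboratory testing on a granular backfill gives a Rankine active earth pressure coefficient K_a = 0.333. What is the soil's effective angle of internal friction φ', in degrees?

K_a = tan²(45° − φ/2) ⇒ 45° − φ/2 = arctan(√0.333) = 29.99°.
φ = 2(45° − 29.99°) = 30.02°.

30.0°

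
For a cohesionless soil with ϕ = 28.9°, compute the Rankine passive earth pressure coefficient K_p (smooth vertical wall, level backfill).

2.87

K_p = (1 + sin φ)/(1 − sin φ) = tan²(45° + 28.9°/2) = 2.871.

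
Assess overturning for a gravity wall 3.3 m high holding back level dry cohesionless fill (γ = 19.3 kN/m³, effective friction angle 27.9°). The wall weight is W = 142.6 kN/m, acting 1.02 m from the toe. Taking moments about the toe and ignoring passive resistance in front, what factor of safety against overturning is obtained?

K_a = tan²(45° − 27.9°/2) = 0.3625.
P_a = ½K_aγH² = 0.5×0.3625×19.3×3.3² = 38.09 kN/m, acting at H/3 = 1.100 m above the base.
Overturning moment M_o = P_a × H/3 = 38.09 × 1.100 = 41.90.
Resisting moment M_r = W × 1.02 = 142.6 × 1.02 = 145.5.
FS_overturning = M_r/M_o = 145.5/41.90 = 3.471.

3.47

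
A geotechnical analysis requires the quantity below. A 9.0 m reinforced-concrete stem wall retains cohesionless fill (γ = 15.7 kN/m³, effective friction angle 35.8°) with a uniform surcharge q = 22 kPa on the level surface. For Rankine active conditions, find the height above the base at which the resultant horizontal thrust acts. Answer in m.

3.36 m

K_a = 0.2619.
Triangular part P₁ = ½K_aγH² = 166.5 at H/3 = 3.000 m; rectangular part P₂ = K_a q H = 51.85 at H/2 = 4.500 m.
ȳ = (P₁·3.000 + P₂·4.500)/(P₁+P₂) = 3.356 m.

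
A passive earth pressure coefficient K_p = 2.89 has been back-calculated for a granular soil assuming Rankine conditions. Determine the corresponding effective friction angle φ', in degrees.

29.1°

K_p = (1+sin φ)/(1−sin φ) ⇒ sin φ = (K_p − 1)/(K_p + 1) = 0.4859.
φ = arcsin(0.4859) = 29.07°.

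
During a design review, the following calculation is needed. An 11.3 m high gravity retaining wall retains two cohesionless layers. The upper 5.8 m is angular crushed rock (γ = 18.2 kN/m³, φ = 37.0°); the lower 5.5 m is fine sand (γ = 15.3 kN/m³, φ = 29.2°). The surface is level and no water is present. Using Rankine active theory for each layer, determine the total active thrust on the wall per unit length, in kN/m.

356 kN/m

K_a1 = tan²(45°−37.0°/2) = 0.2486; K_a2 = tan²(45°−29.2°/2) = 0.3442.
Layer 1: σ at base = K_a1 γ₁ h₁ = 26.24 kPa; P₁ = ½×26.24×5.8 = 76.10.
Layer 2: σ_v at top = γ₁h₁ = 105.6; σ_h top = K_a2×105.6 = 36.34; σ_h base = K_a2×(105.6+15.3×5.5) = 65.30.
P₂ = ½(36.34+65.30)×5.5 = 279.5. Total P_a = 76.10+279.5 = 355.6 kN/m.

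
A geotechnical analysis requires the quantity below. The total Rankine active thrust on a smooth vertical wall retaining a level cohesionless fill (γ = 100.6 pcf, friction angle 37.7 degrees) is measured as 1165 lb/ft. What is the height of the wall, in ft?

9.80 ft

K_a = 0.2411. P_a = ½ K_a γ H² ⇒ H = √(2P_a/(K_a γ)).
H = √(2×1165/(0.2411×100.6)) = 9.802 ft.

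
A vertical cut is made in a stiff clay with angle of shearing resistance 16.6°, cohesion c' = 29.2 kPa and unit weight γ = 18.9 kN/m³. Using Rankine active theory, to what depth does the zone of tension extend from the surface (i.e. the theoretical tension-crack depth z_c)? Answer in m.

K_a = tan²(45° − 16.6°/2) = 0.5556; √K_a = 0.7454.
The active pressure is zero where K_a γ z = 2c√K_a, so z_c = 2c/(γ√K_a) = 2×29.2/(18.9×0.7454) = 4.145 m.

4.15 m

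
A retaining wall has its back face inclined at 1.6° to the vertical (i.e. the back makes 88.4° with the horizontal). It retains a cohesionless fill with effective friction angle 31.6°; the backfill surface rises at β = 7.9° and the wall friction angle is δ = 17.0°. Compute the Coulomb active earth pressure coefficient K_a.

0.323

K_a = sin²(α+φ) / [sin²α · sin(α−δ) · (1 + √{sin(φ+δ)sin(φ−β) / (sin(α−δ)sin(α+β))})²].
With α = 88.4°, φ = 31.6°, δ = 17.0°, β = 7.9°: K_a = 0.3230.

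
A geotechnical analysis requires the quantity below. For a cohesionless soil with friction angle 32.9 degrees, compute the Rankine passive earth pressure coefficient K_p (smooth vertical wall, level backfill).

K_p = (1 + sin φ)/(1 − sin φ) = tan²(45° + 32.9°/2) = 3.378.

3.38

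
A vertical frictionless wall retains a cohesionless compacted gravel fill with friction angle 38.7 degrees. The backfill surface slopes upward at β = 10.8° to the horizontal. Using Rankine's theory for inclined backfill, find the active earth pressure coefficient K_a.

K_a = cos β · (cos β − √(cos²β − cos²φ)) / (cos β + √(cos²β − cos²φ)).
cos β = 0.9823, cos φ = 0.7804, √(cos²β − cos²φ) = 0.5965.
K_a = 0.9823 × (0.9823 − 0.5965)/(0.9823 + 0.5965) = 0.2400.

0.240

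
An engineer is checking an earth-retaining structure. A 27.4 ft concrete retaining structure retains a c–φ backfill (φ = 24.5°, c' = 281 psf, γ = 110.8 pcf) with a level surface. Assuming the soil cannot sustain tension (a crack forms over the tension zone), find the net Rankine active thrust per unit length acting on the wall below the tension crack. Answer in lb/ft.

8730 lb/ft

K_a = 0.4137; √K_a = 0.6432.
Tension-crack depth z_c = 2c/(γ√K_a) = 2×281/(110.8×0.6432) = 7.886 ft.
σ_a at base = K_a γ H − 2c√K_a = 0.4137×110.8×27.4 − 2×281×0.6432 = 894.6 psf.
P_a = ½ × 894.6 × (H − z_c) = 0.5×894.6×19.51 = 8729 lb/ft.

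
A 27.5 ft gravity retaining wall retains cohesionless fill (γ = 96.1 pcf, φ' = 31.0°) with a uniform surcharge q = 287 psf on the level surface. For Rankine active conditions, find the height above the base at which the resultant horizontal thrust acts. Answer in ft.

9.98 ft

K_a = 0.3201.
Triangular part P₁ = ½K_aγH² = 11630 at H/3 = 9.167 ft; rectangular part P₂ = K_a q H = 2526 at H/2 = 13.75 ft.
ȳ = (P₁·9.167 + P₂·13.75)/(P₁+P₂) = 9.985 ft.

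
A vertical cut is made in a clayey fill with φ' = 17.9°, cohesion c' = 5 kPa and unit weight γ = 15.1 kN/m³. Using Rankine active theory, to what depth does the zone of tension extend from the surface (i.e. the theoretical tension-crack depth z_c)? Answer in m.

K_a = tan²(45° − 17.9°/2) = 0.5298; √K_a = 0.7279.
The active pressure is zero where K_a γ z = 2c√K_a, so z_c = 2c/(γ√K_a) = 2×5/(15.1×0.7279) = 0.9098 m.

0.910 m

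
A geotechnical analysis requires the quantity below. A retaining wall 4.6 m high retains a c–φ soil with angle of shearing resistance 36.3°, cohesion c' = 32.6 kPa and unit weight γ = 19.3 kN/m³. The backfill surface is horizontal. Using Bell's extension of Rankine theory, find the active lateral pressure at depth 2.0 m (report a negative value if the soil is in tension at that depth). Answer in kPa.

K_a = (1 − sin φ)/(1 + sin φ) = 0.2563.
σ_a = K_a γ z − 2c√K_a = 0.2563×19.3×2.0 − 2×32.6×0.5062 = -23.11 kPa.

-23.1 kPa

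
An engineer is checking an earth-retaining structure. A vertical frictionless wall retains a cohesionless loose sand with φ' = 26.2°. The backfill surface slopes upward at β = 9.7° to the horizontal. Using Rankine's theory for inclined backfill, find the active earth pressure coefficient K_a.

K_a = cos β · (cos β − √(cos²β − cos²φ)) / (cos β + √(cos²β − cos²φ)).
cos β = 0.9857, cos φ = 0.8973, √(cos²β − cos²φ) = 0.4081.
K_a = 0.9857 × (0.9857 − 0.4081)/(0.9857 + 0.4081) = 0.4085.

0.408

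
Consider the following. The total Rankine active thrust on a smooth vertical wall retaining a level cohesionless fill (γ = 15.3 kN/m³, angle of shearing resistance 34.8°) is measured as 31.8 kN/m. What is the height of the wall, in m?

K_a = 0.2733. P_a = ½ K_a γ H² ⇒ H = √(2P_a/(K_a γ)).
H = √(2×31.8/(0.2733×15.3)) = 3.900 m.

3.90 m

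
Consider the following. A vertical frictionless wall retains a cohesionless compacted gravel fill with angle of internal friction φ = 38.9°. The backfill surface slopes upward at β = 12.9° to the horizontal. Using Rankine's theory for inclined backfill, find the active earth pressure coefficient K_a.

K_a = cos β · (cos β − √(cos²β − cos²φ)) / (cos β + √(cos²β − cos²φ)).
cos β = 0.9748, cos φ = 0.7782, √(cos²β − cos²φ) = 0.5869.
K_a = 0.9748 × (0.9748 − 0.5869)/(0.9748 + 0.5869) = 0.2421.

0.242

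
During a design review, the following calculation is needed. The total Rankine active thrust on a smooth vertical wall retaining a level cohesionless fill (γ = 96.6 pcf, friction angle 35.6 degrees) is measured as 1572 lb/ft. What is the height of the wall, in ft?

K_a = 0.2641. P_a = ½ K_a γ H² ⇒ H = √(2P_a/(K_a γ)).
H = √(2×1572/(0.2641×96.6)) = 11.10 ft.

11.1 ft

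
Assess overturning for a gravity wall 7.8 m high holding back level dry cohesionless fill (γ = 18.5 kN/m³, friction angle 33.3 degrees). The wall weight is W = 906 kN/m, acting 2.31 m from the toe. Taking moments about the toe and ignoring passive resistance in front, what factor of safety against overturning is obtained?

K_a = tan²(45° − 33.3°/2) = 0.2911.
P_a = ½K_aγH² = 0.5×0.2911×18.5×7.8² = 163.8 kN/m, acting at H/3 = 2.600 m above the base.
Overturning moment M_o = P_a × H/3 = 163.8 × 2.600 = 426.0.
Resisting moment M_r = W × 2.31 = 906 × 2.31 = 2093.
FS_overturning = M_r/M_o = 2093/426.0 = 4.913.

4.91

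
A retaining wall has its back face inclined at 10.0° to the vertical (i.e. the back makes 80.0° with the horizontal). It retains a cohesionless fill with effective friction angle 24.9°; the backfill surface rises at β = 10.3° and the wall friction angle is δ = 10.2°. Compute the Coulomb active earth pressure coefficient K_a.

0.529

K_a = sin²(α+φ) / [sin²α · sin(α−δ) · (1 + √{sin(φ+δ)sin(φ−β) / (sin(α−δ)sin(α+β))})²].
With α = 80.0°, φ = 24.9°, δ = 10.2°, β = 10.3°: K_a = 0.5288.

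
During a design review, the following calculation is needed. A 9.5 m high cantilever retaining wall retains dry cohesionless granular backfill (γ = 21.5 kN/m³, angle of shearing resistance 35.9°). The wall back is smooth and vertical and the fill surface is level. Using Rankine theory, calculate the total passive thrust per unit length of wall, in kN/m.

K_p = tan²(45° + φ/2) = 3.835.
P_p = ½ K_p γ H² = 0.5 × 3.835 × 21.5 × 9.5² = 3721 kN/m.

3720 kN/m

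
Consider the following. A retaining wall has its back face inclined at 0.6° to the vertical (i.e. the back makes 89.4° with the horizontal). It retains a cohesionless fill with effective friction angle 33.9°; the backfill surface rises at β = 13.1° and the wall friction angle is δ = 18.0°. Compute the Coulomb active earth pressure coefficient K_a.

0.307

K_a = sin²(α+φ) / [sin²α · sin(α−δ) · (1 + √{sin(φ+δ)sin(φ−β) / (sin(α−δ)sin(α+β))})²].
With α = 89.4°, φ = 33.9°, δ = 18.0°, β = 13.1°: K_a = 0.3070.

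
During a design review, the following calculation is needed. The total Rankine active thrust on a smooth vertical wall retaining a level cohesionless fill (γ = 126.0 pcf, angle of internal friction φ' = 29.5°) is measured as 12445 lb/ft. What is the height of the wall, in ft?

24.1 ft

K_a = 0.3401. P_a = ½ K_a γ H² ⇒ H = √(2P_a/(K_a γ)).
H = √(2×12445/(0.3401×126.0)) = 24.10 ft.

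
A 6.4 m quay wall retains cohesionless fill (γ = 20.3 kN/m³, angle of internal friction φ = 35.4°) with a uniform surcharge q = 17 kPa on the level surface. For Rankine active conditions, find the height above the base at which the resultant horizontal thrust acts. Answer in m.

K_a = 0.2664.
Triangular part P₁ = ½K_aγH² = 110.8 at H/3 = 2.133 m; rectangular part P₂ = K_a q H = 28.98 at H/2 = 3.200 m.
ȳ = (P₁·2.133 + P₂·3.200)/(P₁+P₂) = 2.355 m.

2.35 m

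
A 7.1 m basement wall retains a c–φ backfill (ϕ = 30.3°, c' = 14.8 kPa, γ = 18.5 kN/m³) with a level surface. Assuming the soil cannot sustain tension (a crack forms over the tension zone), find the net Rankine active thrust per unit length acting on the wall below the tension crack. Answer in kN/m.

56.6 kN/m

K_a = 0.3293; √K_a = 0.5739.
Tension-crack depth z_c = 2c/(γ√K_a) = 2×14.8/(18.5×0.5739) = 2.788 m.
σ_a at base = K_a γ H − 2c√K_a = 0.3293×18.5×7.1 − 2×14.8×0.5739 = 26.27 kPa.
P_a = ½ × 26.27 × (H − z_c) = 0.5×26.27×4.312 = 56.64 kN/m.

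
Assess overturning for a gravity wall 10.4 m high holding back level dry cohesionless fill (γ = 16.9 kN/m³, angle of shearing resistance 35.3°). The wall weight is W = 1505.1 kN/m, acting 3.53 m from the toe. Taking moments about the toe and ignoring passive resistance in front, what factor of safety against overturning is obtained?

6.27

K_a = tan²(45° − 35.3°/2) = 0.2675.
P_a = ½K_aγH² = 0.5×0.2675×16.9×10.4² = 244.5 kN/m, acting at H/3 = 3.467 m above the base.
Overturning moment M_o = P_a × H/3 = 244.5 × 3.467 = 847.7.
Resisting moment M_r = W × 3.53 = 1505.1 × 3.53 = 5313.
FS_overturning = M_r/M_o = 5313/847.7 = 6.268.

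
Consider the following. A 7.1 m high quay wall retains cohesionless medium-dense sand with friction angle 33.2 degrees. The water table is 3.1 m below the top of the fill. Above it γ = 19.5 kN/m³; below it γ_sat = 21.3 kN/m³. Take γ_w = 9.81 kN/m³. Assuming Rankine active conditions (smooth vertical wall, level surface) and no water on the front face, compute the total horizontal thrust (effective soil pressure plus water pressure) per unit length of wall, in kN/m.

K_a = tan²(45° − φ/2) = 0.2924.
γ' = 21.3 − 9.81 = 11.49 kN/m³. Depth below WT = 4.0 m.
σ'_h at WT = K_a γ d_w = 17.67 kPa; at base = 17.67 + K_a γ' × 4.0 = 31.11 kPa.
P₁ (0–3.1 m) = ½×17.67×3.1 = 27.39. P₂ (3.1–7.1 m) = ½(17.67+31.11)×4.0 = 97.56.
P_w = ½ γ_w h₂² = 0.5×9.81×4.0² = 78.48. Total = 27.39+97.56+78.48 = 203.4 kN/m.

203 kN/m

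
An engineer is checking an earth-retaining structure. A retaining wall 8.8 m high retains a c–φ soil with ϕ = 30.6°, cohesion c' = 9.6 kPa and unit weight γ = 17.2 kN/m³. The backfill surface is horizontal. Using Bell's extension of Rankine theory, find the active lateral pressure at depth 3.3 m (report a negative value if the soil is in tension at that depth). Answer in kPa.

K_a = (1 − sin φ)/(1 + sin φ) = 0.3253.
σ_a = K_a γ z − 2c√K_a = 0.3253×17.2×3.3 − 2×9.6×0.5704 = 7.515 kPa.

7.52 kPa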